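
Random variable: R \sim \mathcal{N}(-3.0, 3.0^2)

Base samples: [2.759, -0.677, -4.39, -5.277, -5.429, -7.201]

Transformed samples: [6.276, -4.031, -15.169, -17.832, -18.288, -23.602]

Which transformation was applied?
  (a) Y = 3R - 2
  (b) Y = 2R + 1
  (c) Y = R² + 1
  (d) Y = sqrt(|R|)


Checking option (a) Y = 3R - 2:
  R = 2.759 -> Y = 6.276 ✓
  R = -0.677 -> Y = -4.031 ✓
  R = -4.39 -> Y = -15.169 ✓
All samples match this transformation.

(a) 3R - 2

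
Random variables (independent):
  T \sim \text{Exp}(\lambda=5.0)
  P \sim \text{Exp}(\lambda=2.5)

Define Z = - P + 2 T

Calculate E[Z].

E[Z] = 2*E[T] - 1*E[P]
E[T] = 0.2
E[P] = 0.4
E[Z] = 2*0.2 - 1*0.4 = 0

0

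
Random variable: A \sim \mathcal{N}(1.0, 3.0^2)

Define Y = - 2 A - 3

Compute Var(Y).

For Y = aA + b: Var(Y) = a² * Var(A)
Var(A) = 3.0^2 = 9
Var(Y) = (-2)² * 9 = 4 * 9 = 36

36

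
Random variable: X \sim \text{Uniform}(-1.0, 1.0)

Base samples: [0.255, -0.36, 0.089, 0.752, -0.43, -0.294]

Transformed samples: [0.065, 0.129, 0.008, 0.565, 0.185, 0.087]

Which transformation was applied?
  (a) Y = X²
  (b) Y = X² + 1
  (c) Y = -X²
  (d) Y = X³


Checking option (a) Y = X²:
  X = 0.255 -> Y = 0.065 ✓
  X = -0.36 -> Y = 0.129 ✓
  X = 0.089 -> Y = 0.008 ✓
All samples match this transformation.

(a) X²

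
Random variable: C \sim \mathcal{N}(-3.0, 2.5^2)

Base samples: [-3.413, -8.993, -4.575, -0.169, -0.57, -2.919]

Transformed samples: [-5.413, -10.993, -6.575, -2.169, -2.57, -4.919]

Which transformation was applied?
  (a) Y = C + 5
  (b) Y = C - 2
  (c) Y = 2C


Checking option (b) Y = C - 2:
  C = -3.413 -> Y = -5.413 ✓
  C = -8.993 -> Y = -10.993 ✓
  C = -4.575 -> Y = -6.575 ✓
All samples match this transformation.

(b) C - 2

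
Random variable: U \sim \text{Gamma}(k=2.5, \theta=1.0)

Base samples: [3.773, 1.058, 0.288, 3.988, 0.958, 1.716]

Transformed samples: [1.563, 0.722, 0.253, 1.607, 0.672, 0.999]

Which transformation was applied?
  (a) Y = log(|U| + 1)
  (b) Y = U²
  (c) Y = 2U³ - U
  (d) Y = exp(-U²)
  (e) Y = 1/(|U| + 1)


Checking option (a) Y = log(|U| + 1):
  U = 3.773 -> Y = 1.563 ✓
  U = 1.058 -> Y = 0.722 ✓
  U = 0.288 -> Y = 0.253 ✓
All samples match this transformation.

(a) log(|U| + 1)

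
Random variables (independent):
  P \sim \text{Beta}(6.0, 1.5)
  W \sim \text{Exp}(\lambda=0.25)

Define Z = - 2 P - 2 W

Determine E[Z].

E[Z] = -2*E[P] - 2*E[W]
E[P] = 0.8
E[W] = 4
E[Z] = -2*0.8 - 2*4 = -9.6

-9.6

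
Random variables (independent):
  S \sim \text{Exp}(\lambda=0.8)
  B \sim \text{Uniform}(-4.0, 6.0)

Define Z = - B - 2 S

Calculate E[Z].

E[Z] = -2*E[S] - 1*E[B]
E[S] = 1.25
E[B] = 1
E[Z] = -2*1.25 - 1*1 = -3.5

-3.5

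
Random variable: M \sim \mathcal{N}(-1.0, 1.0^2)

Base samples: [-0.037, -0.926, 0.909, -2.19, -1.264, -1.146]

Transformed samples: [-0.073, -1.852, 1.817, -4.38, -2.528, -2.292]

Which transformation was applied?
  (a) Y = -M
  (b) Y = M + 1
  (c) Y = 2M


Checking option (c) Y = 2M:
  M = -0.037 -> Y = -0.073 ✓
  M = -0.926 -> Y = -1.852 ✓
  M = 0.909 -> Y = 1.817 ✓
All samples match this transformation.

(c) 2M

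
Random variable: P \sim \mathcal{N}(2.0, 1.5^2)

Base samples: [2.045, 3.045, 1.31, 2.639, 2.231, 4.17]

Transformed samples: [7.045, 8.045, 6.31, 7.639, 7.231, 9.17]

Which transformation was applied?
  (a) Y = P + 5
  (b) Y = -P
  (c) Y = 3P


Checking option (a) Y = P + 5:
  P = 2.045 -> Y = 7.045 ✓
  P = 3.045 -> Y = 8.045 ✓
  P = 1.31 -> Y = 6.31 ✓
All samples match this transformation.

(a) P + 5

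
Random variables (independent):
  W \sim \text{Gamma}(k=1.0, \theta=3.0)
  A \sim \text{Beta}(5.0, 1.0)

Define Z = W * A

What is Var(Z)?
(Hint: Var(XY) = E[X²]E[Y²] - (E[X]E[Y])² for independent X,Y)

Var(XY) = E[X²]E[Y²] - (E[X]E[Y])²
E[W] = 3, Var(W) = 9
E[A] = 0.83333333, Var(A) = 0.01984127
E[W²] = 9 + 3² = 18
E[A²] = 0.01984127 + 0.83333333² = 0.71428571
Var(Z) = 18*0.71428571 - (3*0.83333333)²
= 12.857143 - 6.25 = 6.6071429

6.6071429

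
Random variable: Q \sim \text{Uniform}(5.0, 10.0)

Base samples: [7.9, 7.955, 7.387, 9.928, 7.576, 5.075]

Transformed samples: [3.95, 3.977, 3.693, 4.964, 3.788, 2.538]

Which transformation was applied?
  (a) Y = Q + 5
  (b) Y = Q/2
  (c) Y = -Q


Checking option (b) Y = Q/2:
  Q = 7.9 -> Y = 3.95 ✓
  Q = 7.955 -> Y = 3.977 ✓
  Q = 7.387 -> Y = 3.693 ✓
All samples match this transformation.

(b) Q/2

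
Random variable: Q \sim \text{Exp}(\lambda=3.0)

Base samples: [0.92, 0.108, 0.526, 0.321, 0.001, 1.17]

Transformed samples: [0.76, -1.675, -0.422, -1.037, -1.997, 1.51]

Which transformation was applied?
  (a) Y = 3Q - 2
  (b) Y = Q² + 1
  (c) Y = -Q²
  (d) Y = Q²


Checking option (a) Y = 3Q - 2:
  Q = 0.92 -> Y = 0.76 ✓
  Q = 0.108 -> Y = -1.675 ✓
  Q = 0.526 -> Y = -0.422 ✓
All samples match this transformation.

(a) 3Q - 2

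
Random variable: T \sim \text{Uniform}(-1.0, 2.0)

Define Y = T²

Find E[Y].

E[T²] = Var(T) + (E[T])² = 0.75 + 0.25 = 1

1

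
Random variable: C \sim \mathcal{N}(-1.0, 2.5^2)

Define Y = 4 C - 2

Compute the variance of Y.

For Y = aC + b: Var(Y) = a² * Var(C)
Var(C) = 2.5^2 = 6.25
Var(Y) = 4² * 6.25 = 16 * 6.25 = 100

100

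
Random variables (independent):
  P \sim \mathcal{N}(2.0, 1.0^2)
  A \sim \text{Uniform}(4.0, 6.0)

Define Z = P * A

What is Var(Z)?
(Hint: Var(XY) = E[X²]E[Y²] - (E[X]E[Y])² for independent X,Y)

Var(XY) = E[X²]E[Y²] - (E[X]E[Y])²
E[P] = 2, Var(P) = 1
E[A] = 5, Var(A) = 0.33333333
E[P²] = 1 + 2² = 5
E[A²] = 0.33333333 + 5² = 25.333333
Var(Z) = 5*25.333333 - (2*5)²
= 126.66667 - 100 = 26.666667

26.666667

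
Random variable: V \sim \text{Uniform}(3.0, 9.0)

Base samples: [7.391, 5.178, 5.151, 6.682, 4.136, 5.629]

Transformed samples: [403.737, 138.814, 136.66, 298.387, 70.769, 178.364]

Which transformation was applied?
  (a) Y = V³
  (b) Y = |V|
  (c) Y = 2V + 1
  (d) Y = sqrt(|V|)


Checking option (a) Y = V³:
  V = 7.391 -> Y = 403.737 ✓
  V = 5.178 -> Y = 138.814 ✓
  V = 5.151 -> Y = 136.66 ✓
All samples match this transformation.

(a) V³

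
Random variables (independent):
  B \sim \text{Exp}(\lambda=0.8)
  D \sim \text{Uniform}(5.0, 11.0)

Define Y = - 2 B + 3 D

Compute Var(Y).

For independent RVs: Var(aX + bY) = a²Var(X) + b²Var(Y)
Var(B) = 1.5625
Var(D) = 3
Var(Y) = (-2)²*1.5625 + 3²*3
= 4*1.5625 + 9*3 = 33.25

33.25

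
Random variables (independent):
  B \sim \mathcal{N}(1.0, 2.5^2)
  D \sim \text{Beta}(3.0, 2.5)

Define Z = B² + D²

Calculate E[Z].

E[Z] = E[B²] + E[D²]
E[B²] = Var(B) + E[B]² = 6.25 + 1 = 7.25
E[D²] = Var(D) + E[D]² = 0.038143675 + 0.29752066 = 0.33566434
E[Z] = 7.25 + 0.33566434 = 7.5856643

7.5856643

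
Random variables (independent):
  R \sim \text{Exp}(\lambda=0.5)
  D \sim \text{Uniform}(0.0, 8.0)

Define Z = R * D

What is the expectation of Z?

For independent RVs: E[XY] = E[X]*E[Y]
E[R] = 2
E[D] = 4
E[Z] = 2 * 4 = 8

8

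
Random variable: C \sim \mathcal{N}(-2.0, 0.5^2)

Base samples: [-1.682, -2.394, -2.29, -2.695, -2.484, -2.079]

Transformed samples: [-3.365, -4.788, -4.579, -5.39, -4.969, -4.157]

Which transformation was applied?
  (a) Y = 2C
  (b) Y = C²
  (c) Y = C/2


Checking option (a) Y = 2C:
  C = -1.682 -> Y = -3.365 ✓
  C = -2.394 -> Y = -4.788 ✓
  C = -2.29 -> Y = -4.579 ✓
All samples match this transformation.

(a) 2C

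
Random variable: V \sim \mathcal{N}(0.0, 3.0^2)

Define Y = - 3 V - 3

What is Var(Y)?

For Y = aV + b: Var(Y) = a² * Var(V)
Var(V) = 3.0^2 = 9
Var(Y) = (-3)² * 9 = 9 * 9 = 81

81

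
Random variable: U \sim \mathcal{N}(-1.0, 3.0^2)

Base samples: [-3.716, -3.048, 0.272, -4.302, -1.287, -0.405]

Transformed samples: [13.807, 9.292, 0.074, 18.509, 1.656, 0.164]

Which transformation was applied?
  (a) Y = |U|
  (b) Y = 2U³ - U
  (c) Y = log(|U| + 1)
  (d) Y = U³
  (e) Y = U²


Checking option (e) Y = U²:
  U = -3.716 -> Y = 13.807 ✓
  U = -3.048 -> Y = 9.292 ✓
  U = 0.272 -> Y = 0.074 ✓
All samples match this transformation.

(e) U²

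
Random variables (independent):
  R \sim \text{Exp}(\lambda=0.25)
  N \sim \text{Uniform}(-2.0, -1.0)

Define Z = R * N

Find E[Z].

For independent RVs: E[XY] = E[X]*E[Y]
E[R] = 4
E[N] = -1.5
E[Z] = 4 * (-1.5) = -6

-6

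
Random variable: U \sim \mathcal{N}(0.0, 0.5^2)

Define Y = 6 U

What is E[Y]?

For Y = 6U:
E[Y] = 6 * E[U]
E[U] = 0.0 = 0
E[Y] = 6 * 0 = 0

0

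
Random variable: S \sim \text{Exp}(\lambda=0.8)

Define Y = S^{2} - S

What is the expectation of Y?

E[Y] = 1*E[S²] - 1*E[S]
E[S] = 1.25
E[S²] = Var(S) + (E[S])² = 1.5625 + 1.5625 = 3.125
E[Y] = 1*3.125 - 1*1.25 = 1.875

1.875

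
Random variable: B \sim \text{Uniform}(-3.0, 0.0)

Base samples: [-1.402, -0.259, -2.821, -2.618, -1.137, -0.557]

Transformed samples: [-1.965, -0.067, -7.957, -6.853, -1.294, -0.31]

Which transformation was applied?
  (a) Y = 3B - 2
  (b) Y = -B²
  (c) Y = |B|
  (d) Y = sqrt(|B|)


Checking option (b) Y = -B²:
  B = -1.402 -> Y = -1.965 ✓
  B = -0.259 -> Y = -0.067 ✓
  B = -2.821 -> Y = -7.957 ✓
All samples match this transformation.

(b) -B²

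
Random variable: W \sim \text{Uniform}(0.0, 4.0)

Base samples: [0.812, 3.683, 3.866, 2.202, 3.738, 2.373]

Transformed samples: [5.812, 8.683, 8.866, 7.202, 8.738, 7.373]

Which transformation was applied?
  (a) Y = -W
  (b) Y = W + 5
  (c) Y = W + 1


Checking option (b) Y = W + 5:
  W = 0.812 -> Y = 5.812 ✓
  W = 3.683 -> Y = 8.683 ✓
  W = 3.866 -> Y = 8.866 ✓
All samples match this transformation.

(b) W + 5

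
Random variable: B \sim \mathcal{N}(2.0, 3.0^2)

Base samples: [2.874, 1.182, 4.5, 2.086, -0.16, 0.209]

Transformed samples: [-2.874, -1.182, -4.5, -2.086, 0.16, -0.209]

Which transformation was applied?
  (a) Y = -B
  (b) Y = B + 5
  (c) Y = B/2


Checking option (a) Y = -B:
  B = 2.874 -> Y = -2.874 ✓
  B = 1.182 -> Y = -1.182 ✓
  B = 4.5 -> Y = -4.5 ✓
All samples match this transformation.

(a) -B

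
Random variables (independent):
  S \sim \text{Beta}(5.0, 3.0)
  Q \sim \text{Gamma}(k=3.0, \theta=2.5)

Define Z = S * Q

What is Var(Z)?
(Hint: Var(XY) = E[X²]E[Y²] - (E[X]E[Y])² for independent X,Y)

Var(XY) = E[X²]E[Y²] - (E[X]E[Y])²
E[S] = 0.625, Var(S) = 0.026041667
E[Q] = 7.5, Var(Q) = 18.75
E[S²] = 0.026041667 + 0.625² = 0.41666667
E[Q²] = 18.75 + 7.5² = 75
Var(Z) = 0.41666667*75 - (0.625*7.5)²
= 31.25 - 21.972656 = 9.2773438

9.2773438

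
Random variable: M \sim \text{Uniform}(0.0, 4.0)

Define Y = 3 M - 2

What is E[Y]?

For Y = 3M - 2:
E[Y] = 3 * E[M] - 2
E[M] = (0 + 4)/2 = 2
E[Y] = 3 * 2 - 2 = 4

4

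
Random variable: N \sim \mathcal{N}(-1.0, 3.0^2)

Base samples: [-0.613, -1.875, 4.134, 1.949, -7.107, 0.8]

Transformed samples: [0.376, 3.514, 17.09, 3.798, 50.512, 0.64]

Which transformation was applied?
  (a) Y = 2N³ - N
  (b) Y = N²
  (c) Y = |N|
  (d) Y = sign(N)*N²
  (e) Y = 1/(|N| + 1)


Checking option (b) Y = N²:
  N = -0.613 -> Y = 0.376 ✓
  N = -1.875 -> Y = 3.514 ✓
  N = 4.134 -> Y = 17.09 ✓
All samples match this transformation.

(b) N²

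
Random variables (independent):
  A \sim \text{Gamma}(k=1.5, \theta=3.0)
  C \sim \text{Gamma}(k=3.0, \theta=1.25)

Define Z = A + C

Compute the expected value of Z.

E[Z] = 1*E[A] + 1*E[C]
E[A] = 4.5
E[C] = 3.75
E[Z] = 1*4.5 + 1*3.75 = 8.25

8.25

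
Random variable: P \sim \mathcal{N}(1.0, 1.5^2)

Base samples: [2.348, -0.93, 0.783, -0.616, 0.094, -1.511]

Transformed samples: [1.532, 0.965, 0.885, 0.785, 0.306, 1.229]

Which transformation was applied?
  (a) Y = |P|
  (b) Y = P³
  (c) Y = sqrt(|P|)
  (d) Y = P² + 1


Checking option (c) Y = sqrt(|P|):
  P = 2.348 -> Y = 1.532 ✓
  P = -0.93 -> Y = 0.965 ✓
  P = 0.783 -> Y = 0.885 ✓
All samples match this transformation.

(c) sqrt(|P|)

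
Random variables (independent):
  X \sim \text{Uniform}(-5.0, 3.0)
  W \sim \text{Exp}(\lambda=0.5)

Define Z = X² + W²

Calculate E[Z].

E[Z] = E[X²] + E[W²]
E[X²] = Var(X) + E[X]² = 5.3333333 + 1 = 6.3333333
E[W²] = Var(W) + E[W]² = 4 + 4 = 8
E[Z] = 6.3333333 + 8 = 14.333333

14.333333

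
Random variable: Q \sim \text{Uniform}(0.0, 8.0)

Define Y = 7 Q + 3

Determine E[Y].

For Y = 7Q + 3:
E[Y] = 7 * E[Q] + 3
E[Q] = (0 + 8)/2 = 4
E[Y] = 7 * 4 + 3 = 31

31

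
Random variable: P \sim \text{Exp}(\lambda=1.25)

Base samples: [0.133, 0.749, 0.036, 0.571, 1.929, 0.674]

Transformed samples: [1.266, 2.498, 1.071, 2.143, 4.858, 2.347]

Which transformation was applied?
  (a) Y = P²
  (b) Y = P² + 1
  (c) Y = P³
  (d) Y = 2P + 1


Checking option (d) Y = 2P + 1:
  P = 0.133 -> Y = 1.266 ✓
  P = 0.749 -> Y = 2.498 ✓
  P = 0.036 -> Y = 1.071 ✓
All samples match this transformation.

(d) 2P + 1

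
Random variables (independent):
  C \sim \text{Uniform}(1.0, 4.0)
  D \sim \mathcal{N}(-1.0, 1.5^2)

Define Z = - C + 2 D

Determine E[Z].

E[Z] = -1*E[C] + 2*E[D]
E[C] = 2.5
E[D] = -1
E[Z] = -1*2.5 + 2*(-1) = -4.5

-4.5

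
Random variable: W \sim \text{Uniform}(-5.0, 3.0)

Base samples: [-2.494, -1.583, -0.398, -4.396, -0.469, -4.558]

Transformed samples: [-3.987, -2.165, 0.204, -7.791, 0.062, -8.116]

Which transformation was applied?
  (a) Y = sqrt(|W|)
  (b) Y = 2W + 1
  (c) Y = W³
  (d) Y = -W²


Checking option (b) Y = 2W + 1:
  W = -2.494 -> Y = -3.987 ✓
  W = -1.583 -> Y = -2.165 ✓
  W = -0.398 -> Y = 0.204 ✓
All samples match this transformation.

(b) 2W + 1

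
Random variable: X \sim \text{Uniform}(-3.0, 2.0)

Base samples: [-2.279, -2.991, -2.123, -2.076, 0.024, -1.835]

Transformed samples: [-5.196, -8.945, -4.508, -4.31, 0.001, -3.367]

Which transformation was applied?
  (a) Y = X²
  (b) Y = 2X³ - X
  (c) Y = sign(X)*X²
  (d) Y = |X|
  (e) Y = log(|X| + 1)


Checking option (c) Y = sign(X)*X²:
  X = -2.279 -> Y = -5.196 ✓
  X = -2.991 -> Y = -8.945 ✓
  X = -2.123 -> Y = -4.508 ✓
All samples match this transformation.

(c) sign(X)*X²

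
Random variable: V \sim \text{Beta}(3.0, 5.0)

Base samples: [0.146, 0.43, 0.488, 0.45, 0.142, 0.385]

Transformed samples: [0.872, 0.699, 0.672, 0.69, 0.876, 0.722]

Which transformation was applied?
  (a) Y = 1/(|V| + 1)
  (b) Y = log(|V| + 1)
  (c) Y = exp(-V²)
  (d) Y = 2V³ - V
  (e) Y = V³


Checking option (a) Y = 1/(|V| + 1):
  V = 0.146 -> Y = 0.872 ✓
  V = 0.43 -> Y = 0.699 ✓
  V = 0.488 -> Y = 0.672 ✓
All samples match this transformation.

(a) 1/(|V| + 1)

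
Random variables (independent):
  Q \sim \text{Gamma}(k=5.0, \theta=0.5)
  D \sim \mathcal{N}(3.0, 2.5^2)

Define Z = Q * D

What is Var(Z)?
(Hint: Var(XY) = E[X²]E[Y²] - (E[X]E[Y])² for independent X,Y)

Var(XY) = E[X²]E[Y²] - (E[X]E[Y])²
E[Q] = 2.5, Var(Q) = 1.25
E[D] = 3, Var(D) = 6.25
E[Q²] = 1.25 + 2.5² = 7.5
E[D²] = 6.25 + 3² = 15.25
Var(Z) = 7.5*15.25 - (2.5*3)²
= 114.375 - 56.25 = 58.125

58.125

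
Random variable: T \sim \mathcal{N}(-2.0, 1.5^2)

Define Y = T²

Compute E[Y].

E[T²] = Var(T) + (E[T])² = 2.25 + 4 = 6.25

6.25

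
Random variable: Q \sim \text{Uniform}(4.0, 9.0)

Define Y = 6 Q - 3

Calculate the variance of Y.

For Y = aQ + b: Var(Y) = a² * Var(Q)
Var(Q) = (9 - 4)^2/12 = 2.0833333
Var(Y) = 6² * 2.0833333 = 36 * 2.0833333 = 75

75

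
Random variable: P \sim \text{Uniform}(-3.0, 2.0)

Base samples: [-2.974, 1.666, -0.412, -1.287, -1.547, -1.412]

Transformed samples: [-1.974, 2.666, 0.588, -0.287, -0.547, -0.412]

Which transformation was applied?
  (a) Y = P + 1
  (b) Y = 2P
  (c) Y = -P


Checking option (a) Y = P + 1:
  P = -2.974 -> Y = -1.974 ✓
  P = 1.666 -> Y = 2.666 ✓
  P = -0.412 -> Y = 0.588 ✓
All samples match this transformation.

(a) P + 1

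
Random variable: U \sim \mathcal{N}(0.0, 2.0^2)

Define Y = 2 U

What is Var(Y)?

For Y = aU + b: Var(Y) = a² * Var(U)
Var(U) = 2.0^2 = 4
Var(Y) = 2² * 4 = 4 * 4 = 16

16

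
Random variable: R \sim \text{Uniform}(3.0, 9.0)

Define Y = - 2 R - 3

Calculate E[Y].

For Y = -2R - 3:
E[Y] = -2 * E[R] - 3
E[R] = (3 + 9)/2 = 6
E[Y] = -2 * 6 - 3 = -15

-15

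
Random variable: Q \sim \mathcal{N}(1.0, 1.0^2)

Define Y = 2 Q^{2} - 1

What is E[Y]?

E[Y] = 2*E[Q²] - 1
E[Q] = 1
E[Q²] = Var(Q) + (E[Q])² = 1 + 1 = 2
E[Y] = 2*2 - 1 = 3

3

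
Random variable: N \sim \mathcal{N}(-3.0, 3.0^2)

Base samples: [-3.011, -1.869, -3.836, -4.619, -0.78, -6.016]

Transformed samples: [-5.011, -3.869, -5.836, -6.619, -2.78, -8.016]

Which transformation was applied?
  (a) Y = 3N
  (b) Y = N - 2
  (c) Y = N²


Checking option (b) Y = N - 2:
  N = -3.011 -> Y = -5.011 ✓
  N = -1.869 -> Y = -3.869 ✓
  N = -3.836 -> Y = -5.836 ✓
All samples match this transformation.

(b) N - 2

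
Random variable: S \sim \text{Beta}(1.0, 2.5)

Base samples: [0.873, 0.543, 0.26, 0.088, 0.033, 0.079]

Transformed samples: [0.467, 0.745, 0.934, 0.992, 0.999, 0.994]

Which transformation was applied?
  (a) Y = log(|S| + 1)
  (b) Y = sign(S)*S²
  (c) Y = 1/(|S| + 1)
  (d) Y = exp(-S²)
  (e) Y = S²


Checking option (d) Y = exp(-S²):
  S = 0.873 -> Y = 0.467 ✓
  S = 0.543 -> Y = 0.745 ✓
  S = 0.26 -> Y = 0.934 ✓
All samples match this transformation.

(d) exp(-S²)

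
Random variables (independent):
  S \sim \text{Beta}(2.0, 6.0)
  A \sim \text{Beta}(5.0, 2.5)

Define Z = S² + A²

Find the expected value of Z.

E[Z] = E[S²] + E[A²]
E[S²] = Var(S) + E[S]² = 0.020833333 + 0.0625 = 0.083333333
E[A²] = Var(A) + E[A]² = 0.026143791 + 0.44444444 = 0.47058824
E[Z] = 0.083333333 + 0.47058824 = 0.55392157

0.55392157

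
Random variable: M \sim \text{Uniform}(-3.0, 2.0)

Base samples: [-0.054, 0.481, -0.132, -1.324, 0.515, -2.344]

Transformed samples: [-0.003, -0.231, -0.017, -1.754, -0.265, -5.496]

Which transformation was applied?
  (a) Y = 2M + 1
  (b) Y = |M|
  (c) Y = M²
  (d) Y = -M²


Checking option (d) Y = -M²:
  M = -0.054 -> Y = -0.003 ✓
  M = 0.481 -> Y = -0.231 ✓
  M = -0.132 -> Y = -0.017 ✓
All samples match this transformation.

(d) -M²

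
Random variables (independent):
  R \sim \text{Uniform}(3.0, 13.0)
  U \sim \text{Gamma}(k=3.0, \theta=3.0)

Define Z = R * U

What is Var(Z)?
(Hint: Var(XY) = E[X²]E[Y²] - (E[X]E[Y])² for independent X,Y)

Var(XY) = E[X²]E[Y²] - (E[X]E[Y])²
E[R] = 8, Var(R) = 8.3333333
E[U] = 9, Var(U) = 27
E[R²] = 8.3333333 + 8² = 72.333333
E[U²] = 27 + 9² = 108
Var(Z) = 72.333333*108 - (8*9)²
= 7812 - 5184 = 2628

2628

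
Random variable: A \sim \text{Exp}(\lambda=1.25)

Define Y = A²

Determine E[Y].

Using E[X²] = Var(X) + (E[X])²:
E[A] = 0.8
Var(A) = 1/1.25^2 = 0.64
E[A²] = 0.64 + 0.8² = 0.64 + 0.64 = 1.28

1.28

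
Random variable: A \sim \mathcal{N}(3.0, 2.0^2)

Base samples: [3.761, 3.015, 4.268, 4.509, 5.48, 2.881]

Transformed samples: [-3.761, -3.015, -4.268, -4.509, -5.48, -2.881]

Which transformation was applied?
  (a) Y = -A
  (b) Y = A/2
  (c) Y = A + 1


Checking option (a) Y = -A:
  A = 3.761 -> Y = -3.761 ✓
  A = 3.015 -> Y = -3.015 ✓
  A = 4.268 -> Y = -4.268 ✓
All samples match this transformation.

(a) -A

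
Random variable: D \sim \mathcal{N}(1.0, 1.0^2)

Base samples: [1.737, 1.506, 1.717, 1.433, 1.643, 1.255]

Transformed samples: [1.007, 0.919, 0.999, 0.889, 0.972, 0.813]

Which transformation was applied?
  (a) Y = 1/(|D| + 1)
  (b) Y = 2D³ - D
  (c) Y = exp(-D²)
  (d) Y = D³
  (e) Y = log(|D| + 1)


Checking option (e) Y = log(|D| + 1):
  D = 1.737 -> Y = 1.007 ✓
  D = 1.506 -> Y = 0.919 ✓
  D = 1.717 -> Y = 0.999 ✓
All samples match this transformation.

(e) log(|D| + 1)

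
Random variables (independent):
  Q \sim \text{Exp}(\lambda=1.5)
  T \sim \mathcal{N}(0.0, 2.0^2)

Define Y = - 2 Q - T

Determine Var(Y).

For independent RVs: Var(aX + bY) = a²Var(X) + b²Var(Y)
Var(Q) = 0.44444444
Var(T) = 4
Var(Y) = (-2)²*0.44444444 + (-1)²*4
= 4*0.44444444 + 1*4 = 5.7777778

5.7777778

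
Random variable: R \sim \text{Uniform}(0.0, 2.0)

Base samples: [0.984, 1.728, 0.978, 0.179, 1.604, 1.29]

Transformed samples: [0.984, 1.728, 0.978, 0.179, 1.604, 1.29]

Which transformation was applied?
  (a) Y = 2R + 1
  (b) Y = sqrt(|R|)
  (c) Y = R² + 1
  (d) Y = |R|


Checking option (d) Y = |R|:
  R = 0.984 -> Y = 0.984 ✓
  R = 1.728 -> Y = 1.728 ✓
  R = 0.978 -> Y = 0.978 ✓
All samples match this transformation.

(d) |R|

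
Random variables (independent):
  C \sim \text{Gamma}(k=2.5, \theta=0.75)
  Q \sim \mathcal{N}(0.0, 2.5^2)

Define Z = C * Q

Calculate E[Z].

For independent RVs: E[XY] = E[X]*E[Y]
E[C] = 1.875
E[Q] = 0
E[Z] = 1.875 * 0 = 0

0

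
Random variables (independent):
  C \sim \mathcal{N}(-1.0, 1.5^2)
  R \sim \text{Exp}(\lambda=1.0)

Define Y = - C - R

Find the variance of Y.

For independent RVs: Var(aX + bY) = a²Var(X) + b²Var(Y)
Var(C) = 2.25
Var(R) = 1
Var(Y) = (-1)²*2.25 + (-1)²*1
= 1*2.25 + 1*1 = 3.25

3.25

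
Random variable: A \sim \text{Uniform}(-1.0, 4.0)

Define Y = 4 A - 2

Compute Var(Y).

For Y = aA + b: Var(Y) = a² * Var(A)
Var(A) = (4 + 1)^2/12 = 2.0833333
Var(Y) = 4² * 2.0833333 = 16 * 2.0833333 = 33.333333

33.333333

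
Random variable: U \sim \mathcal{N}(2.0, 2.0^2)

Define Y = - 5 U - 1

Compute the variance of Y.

For Y = aU + b: Var(Y) = a² * Var(U)
Var(U) = 2.0^2 = 4
Var(Y) = (-5)² * 4 = 25 * 4 = 100

100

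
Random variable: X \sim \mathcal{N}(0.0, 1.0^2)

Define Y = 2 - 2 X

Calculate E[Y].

For Y = -2X + 2:
E[Y] = -2 * E[X] + 2
E[X] = 0.0 = 0
E[Y] = -2 * 0 + 2 = 2

2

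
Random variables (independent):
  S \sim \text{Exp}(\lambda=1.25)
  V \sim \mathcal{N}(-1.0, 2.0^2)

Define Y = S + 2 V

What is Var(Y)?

For independent RVs: Var(aX + bY) = a²Var(X) + b²Var(Y)
Var(S) = 0.64
Var(V) = 4
Var(Y) = 1²*0.64 + 2²*4
= 1*0.64 + 4*4 = 16.64

16.64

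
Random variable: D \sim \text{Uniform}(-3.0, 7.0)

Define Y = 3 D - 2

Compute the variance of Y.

For Y = aD + b: Var(Y) = a² * Var(D)
Var(D) = (7 + 3)^2/12 = 8.3333333
Var(Y) = 3² * 8.3333333 = 9 * 8.3333333 = 75

75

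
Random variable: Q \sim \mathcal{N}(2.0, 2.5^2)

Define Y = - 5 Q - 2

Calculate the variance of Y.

For Y = aQ + b: Var(Y) = a² * Var(Q)
Var(Q) = 2.5^2 = 6.25
Var(Y) = (-5)² * 6.25 = 25 * 6.25 = 156.25

156.25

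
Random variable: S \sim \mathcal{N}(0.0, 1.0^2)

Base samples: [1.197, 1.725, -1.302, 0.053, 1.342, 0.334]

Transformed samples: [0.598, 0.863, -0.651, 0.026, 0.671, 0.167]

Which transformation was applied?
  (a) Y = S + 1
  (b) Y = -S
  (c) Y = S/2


Checking option (c) Y = S/2:
  S = 1.197 -> Y = 0.598 ✓
  S = 1.725 -> Y = 0.863 ✓
  S = -1.302 -> Y = -0.651 ✓
All samples match this transformation.

(c) S/2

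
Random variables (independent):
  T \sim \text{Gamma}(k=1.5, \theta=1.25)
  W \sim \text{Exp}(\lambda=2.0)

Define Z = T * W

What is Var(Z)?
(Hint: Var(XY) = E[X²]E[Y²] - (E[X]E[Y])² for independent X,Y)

Var(XY) = E[X²]E[Y²] - (E[X]E[Y])²
E[T] = 1.875, Var(T) = 2.34375
E[W] = 0.5, Var(W) = 0.25
E[T²] = 2.34375 + 1.875² = 5.859375
E[W²] = 0.25 + 0.5² = 0.5
Var(Z) = 5.859375*0.5 - (1.875*0.5)²
= 2.9296875 - 0.87890625 = 2.0507812

2.0507812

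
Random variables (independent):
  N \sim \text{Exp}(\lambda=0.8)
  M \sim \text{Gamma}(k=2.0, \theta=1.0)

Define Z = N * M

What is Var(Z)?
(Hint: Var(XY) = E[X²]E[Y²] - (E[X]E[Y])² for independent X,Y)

Var(XY) = E[X²]E[Y²] - (E[X]E[Y])²
E[N] = 1.25, Var(N) = 1.5625
E[M] = 2, Var(M) = 2
E[N²] = 1.5625 + 1.25² = 3.125
E[M²] = 2 + 2² = 6
Var(Z) = 3.125*6 - (1.25*2)²
= 18.75 - 6.25 = 12.5

12.5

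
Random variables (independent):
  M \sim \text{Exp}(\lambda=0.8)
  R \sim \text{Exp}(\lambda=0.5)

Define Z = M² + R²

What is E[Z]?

E[Z] = E[M²] + E[R²]
E[M²] = Var(M) + E[M]² = 1.5625 + 1.5625 = 3.125
E[R²] = Var(R) + E[R]² = 4 + 4 = 8
E[Z] = 3.125 + 8 = 11.125

11.125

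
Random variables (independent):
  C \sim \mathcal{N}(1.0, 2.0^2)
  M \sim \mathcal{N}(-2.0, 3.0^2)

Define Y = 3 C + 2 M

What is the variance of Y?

For independent RVs: Var(aX + bY) = a²Var(X) + b²Var(Y)
Var(C) = 4
Var(M) = 9
Var(Y) = 3²*4 + 2²*9
= 9*4 + 4*9 = 72

72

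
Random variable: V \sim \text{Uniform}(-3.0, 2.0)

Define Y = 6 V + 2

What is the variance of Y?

For Y = aV + b: Var(Y) = a² * Var(V)
Var(V) = (2 + 3)^2/12 = 2.0833333
Var(Y) = 6² * 2.0833333 = 36 * 2.0833333 = 75

75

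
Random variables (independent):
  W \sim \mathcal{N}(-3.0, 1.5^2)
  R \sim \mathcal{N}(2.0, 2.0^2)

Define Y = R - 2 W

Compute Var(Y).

For independent RVs: Var(aX + bY) = a²Var(X) + b²Var(Y)
Var(W) = 2.25
Var(R) = 4
Var(Y) = (-2)²*2.25 + 1²*4
= 4*2.25 + 1*4 = 13

13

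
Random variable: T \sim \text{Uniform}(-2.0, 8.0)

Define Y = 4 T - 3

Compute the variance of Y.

For Y = aT + b: Var(Y) = a² * Var(T)
Var(T) = (8 + 2)^2/12 = 8.3333333
Var(Y) = 4² * 8.3333333 = 16 * 8.3333333 = 133.33333

133.33333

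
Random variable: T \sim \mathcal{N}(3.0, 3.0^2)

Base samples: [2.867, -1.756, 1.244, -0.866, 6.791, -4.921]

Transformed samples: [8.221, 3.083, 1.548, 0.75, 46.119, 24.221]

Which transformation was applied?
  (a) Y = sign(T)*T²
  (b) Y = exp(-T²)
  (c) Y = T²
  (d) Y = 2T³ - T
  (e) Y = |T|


Checking option (c) Y = T²:
  T = 2.867 -> Y = 8.221 ✓
  T = -1.756 -> Y = 3.083 ✓
  T = 1.244 -> Y = 1.548 ✓
All samples match this transformation.

(c) T²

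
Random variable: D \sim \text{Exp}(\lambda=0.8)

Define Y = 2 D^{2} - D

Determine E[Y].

E[Y] = 2*E[D²] - 1*E[D]
E[D] = 1.25
E[D²] = Var(D) + (E[D])² = 1.5625 + 1.5625 = 3.125
E[Y] = 2*3.125 - 1*1.25 = 5

5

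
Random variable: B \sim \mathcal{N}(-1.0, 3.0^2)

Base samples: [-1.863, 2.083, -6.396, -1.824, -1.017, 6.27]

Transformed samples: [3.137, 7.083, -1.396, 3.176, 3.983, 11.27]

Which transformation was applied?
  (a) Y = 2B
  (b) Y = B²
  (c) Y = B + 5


Checking option (c) Y = B + 5:
  B = -1.863 -> Y = 3.137 ✓
  B = 2.083 -> Y = 7.083 ✓
  B = -6.396 -> Y = -1.396 ✓
All samples match this transformation.

(c) B + 5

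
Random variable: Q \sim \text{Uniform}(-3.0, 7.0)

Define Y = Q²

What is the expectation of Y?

E[Q²] = Var(Q) + (E[Q])² = 8.3333333 + 4 = 12.333333

12.333333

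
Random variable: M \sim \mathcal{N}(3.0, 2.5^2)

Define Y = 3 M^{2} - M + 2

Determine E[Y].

E[Y] = 3*E[M²] - 1*E[M] + 2
E[M] = 3
E[M²] = Var(M) + (E[M])² = 6.25 + 9 = 15.25
E[Y] = 3*15.25 - 1*3 + 2 = 44.75

44.75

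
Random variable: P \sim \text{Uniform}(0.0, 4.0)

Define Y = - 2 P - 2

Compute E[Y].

For Y = -2P - 2:
E[Y] = -2 * E[P] - 2
E[P] = (0 + 4)/2 = 2
E[Y] = -2 * 2 - 2 = -6

-6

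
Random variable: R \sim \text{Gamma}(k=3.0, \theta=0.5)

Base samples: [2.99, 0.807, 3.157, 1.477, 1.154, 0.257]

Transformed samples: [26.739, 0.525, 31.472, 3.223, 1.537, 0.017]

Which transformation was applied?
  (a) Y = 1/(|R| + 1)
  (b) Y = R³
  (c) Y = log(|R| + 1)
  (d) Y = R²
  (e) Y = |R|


Checking option (b) Y = R³:
  R = 2.99 -> Y = 26.739 ✓
  R = 0.807 -> Y = 0.525 ✓
  R = 3.157 -> Y = 31.472 ✓
All samples match this transformation.

(b) R³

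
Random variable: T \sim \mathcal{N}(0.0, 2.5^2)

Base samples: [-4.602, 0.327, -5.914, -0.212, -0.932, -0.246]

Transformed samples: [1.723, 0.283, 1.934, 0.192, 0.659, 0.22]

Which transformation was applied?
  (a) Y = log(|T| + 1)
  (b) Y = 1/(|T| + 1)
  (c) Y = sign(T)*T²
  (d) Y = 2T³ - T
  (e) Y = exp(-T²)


Checking option (a) Y = log(|T| + 1):
  T = -4.602 -> Y = 1.723 ✓
  T = 0.327 -> Y = 0.283 ✓
  T = -5.914 -> Y = 1.934 ✓
All samples match this transformation.

(a) log(|T| + 1)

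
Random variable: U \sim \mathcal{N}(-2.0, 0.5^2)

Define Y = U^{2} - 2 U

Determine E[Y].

E[Y] = 1*E[U²] - 2*E[U]
E[U] = -2
E[U²] = Var(U) + (E[U])² = 0.25 + 4 = 4.25
E[Y] = 1*4.25 - 2*(-2) = 8.25

8.25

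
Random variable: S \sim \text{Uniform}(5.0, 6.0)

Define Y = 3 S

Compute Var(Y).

For Y = aS + b: Var(Y) = a² * Var(S)
Var(S) = (6 - 5)^2/12 = 0.083333333
Var(Y) = 3² * 0.083333333 = 9 * 0.083333333 = 0.75

0.75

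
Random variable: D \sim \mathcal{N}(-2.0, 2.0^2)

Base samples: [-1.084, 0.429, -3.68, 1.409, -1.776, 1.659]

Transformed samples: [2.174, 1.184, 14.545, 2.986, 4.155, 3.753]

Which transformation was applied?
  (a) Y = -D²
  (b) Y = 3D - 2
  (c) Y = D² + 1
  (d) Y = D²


Checking option (c) Y = D² + 1:
  D = -1.084 -> Y = 2.174 ✓
  D = 0.429 -> Y = 1.184 ✓
  D = -3.68 -> Y = 14.545 ✓
All samples match this transformation.

(c) D² + 1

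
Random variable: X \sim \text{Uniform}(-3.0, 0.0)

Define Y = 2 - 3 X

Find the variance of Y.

For Y = aX + b: Var(Y) = a² * Var(X)
Var(X) = (0 + 3)^2/12 = 0.75
Var(Y) = (-3)² * 0.75 = 9 * 0.75 = 6.75

6.75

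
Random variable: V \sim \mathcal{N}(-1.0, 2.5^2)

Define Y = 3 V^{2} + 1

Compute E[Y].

E[Y] = 3*E[V²] + 1
E[V] = -1
E[V²] = Var(V) + (E[V])² = 6.25 + 1 = 7.25
E[Y] = 3*7.25 + 1 = 22.75

22.75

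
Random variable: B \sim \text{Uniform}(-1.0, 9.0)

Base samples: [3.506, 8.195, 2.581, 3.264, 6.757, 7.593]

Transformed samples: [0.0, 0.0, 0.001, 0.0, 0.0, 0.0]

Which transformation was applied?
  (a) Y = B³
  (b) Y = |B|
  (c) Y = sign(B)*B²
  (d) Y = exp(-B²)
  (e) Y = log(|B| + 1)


Checking option (d) Y = exp(-B²):
  B = 3.506 -> Y = 0.0 ✓
  B = 8.195 -> Y = 0.0 ✓
  B = 2.581 -> Y = 0.001 ✓
All samples match this transformation.

(d) exp(-B²)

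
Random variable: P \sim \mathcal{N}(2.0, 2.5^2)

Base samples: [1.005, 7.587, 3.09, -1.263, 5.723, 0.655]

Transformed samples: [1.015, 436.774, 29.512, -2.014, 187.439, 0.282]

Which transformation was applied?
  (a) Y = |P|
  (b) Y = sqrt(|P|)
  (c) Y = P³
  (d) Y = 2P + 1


Checking option (c) Y = P³:
  P = 1.005 -> Y = 1.015 ✓
  P = 7.587 -> Y = 436.774 ✓
  P = 3.09 -> Y = 29.512 ✓
All samples match this transformation.

(c) P³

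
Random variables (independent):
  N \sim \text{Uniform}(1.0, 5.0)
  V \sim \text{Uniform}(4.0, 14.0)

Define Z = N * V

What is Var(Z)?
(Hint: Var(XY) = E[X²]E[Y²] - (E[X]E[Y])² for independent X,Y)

Var(XY) = E[X²]E[Y²] - (E[X]E[Y])²
E[N] = 3, Var(N) = 1.3333333
E[V] = 9, Var(V) = 8.3333333
E[N²] = 1.3333333 + 3² = 10.333333
E[V²] = 8.3333333 + 9² = 89.333333
Var(Z) = 10.333333*89.333333 - (3*9)²
= 923.11111 - 729 = 194.11111

194.11111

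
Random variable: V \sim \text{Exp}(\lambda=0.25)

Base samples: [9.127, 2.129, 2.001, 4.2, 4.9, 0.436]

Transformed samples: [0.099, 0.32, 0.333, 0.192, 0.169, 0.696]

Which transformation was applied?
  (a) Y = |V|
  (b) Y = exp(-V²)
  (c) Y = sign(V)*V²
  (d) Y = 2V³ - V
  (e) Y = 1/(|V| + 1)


Checking option (e) Y = 1/(|V| + 1):
  V = 9.127 -> Y = 0.099 ✓
  V = 2.129 -> Y = 0.32 ✓
  V = 2.001 -> Y = 0.333 ✓
All samples match this transformation.

(e) 1/(|V| + 1)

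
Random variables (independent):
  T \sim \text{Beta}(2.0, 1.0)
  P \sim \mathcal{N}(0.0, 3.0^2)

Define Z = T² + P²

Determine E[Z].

E[Z] = E[T²] + E[P²]
E[T²] = Var(T) + E[T]² = 0.055555556 + 0.44444444 = 0.5
E[P²] = Var(P) + E[P]² = 9 + 0 = 9
E[Z] = 0.5 + 9 = 9.5

9.5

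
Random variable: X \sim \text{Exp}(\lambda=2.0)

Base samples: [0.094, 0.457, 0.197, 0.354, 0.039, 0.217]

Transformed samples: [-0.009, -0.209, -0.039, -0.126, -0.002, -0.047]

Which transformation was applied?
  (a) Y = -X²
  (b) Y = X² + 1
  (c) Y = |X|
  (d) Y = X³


Checking option (a) Y = -X²:
  X = 0.094 -> Y = -0.009 ✓
  X = 0.457 -> Y = -0.209 ✓
  X = 0.197 -> Y = -0.039 ✓
All samples match this transformation.

(a) -X²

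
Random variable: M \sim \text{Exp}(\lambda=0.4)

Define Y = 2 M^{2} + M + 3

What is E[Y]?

E[Y] = 2*E[M²] + 1*E[M] + 3
E[M] = 2.5
E[M²] = Var(M) + (E[M])² = 6.25 + 6.25 = 12.5
E[Y] = 2*12.5 + 1*2.5 + 3 = 30.5

30.5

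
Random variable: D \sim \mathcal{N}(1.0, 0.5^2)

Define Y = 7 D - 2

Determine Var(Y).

For Y = aD + b: Var(Y) = a² * Var(D)
Var(D) = 0.5^2 = 0.25
Var(Y) = 7² * 0.25 = 49 * 0.25 = 12.25

12.25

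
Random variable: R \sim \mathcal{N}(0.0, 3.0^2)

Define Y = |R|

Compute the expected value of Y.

For X ~ N(0, 3.0²), E[|X|] = sigma * sqrt(2/pi)
= 3.0 * sqrt(2/pi) = 2.3936537

2.3936537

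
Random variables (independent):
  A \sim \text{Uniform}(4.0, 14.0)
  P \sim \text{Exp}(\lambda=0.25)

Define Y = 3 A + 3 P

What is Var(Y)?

For independent RVs: Var(aX + bY) = a²Var(X) + b²Var(Y)
Var(A) = 8.3333333
Var(P) = 16
Var(Y) = 3²*8.3333333 + 3²*16
= 9*8.3333333 + 9*16 = 219

219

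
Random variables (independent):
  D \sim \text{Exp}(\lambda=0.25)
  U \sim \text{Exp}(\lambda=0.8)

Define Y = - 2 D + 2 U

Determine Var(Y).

For independent RVs: Var(aX + bY) = a²Var(X) + b²Var(Y)
Var(D) = 16
Var(U) = 1.5625
Var(Y) = (-2)²*16 + 2²*1.5625
= 4*16 + 4*1.5625 = 70.25

70.25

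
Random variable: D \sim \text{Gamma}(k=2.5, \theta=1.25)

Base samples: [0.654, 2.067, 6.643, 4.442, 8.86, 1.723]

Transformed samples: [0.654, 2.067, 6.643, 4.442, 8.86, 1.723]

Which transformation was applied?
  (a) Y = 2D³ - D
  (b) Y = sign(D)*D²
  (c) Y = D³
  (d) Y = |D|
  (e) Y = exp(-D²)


Checking option (d) Y = |D|:
  D = 0.654 -> Y = 0.654 ✓
  D = 2.067 -> Y = 2.067 ✓
  D = 6.643 -> Y = 6.643 ✓
All samples match this transformation.

(d) |D|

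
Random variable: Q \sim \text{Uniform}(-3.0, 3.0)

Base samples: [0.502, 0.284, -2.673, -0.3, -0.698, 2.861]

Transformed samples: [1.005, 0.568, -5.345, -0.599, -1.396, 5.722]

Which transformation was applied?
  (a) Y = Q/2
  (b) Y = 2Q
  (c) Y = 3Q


Checking option (b) Y = 2Q:
  Q = 0.502 -> Y = 1.005 ✓
  Q = 0.284 -> Y = 0.568 ✓
  Q = -2.673 -> Y = -5.345 ✓
All samples match this transformation.

(b) 2Q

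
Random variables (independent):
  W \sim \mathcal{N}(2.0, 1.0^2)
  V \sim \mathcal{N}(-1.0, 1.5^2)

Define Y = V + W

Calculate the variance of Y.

For independent RVs: Var(aX + bY) = a²Var(X) + b²Var(Y)
Var(W) = 1
Var(V) = 2.25
Var(Y) = 1²*1 + 1²*2.25
= 1*1 + 1*2.25 = 3.25

3.25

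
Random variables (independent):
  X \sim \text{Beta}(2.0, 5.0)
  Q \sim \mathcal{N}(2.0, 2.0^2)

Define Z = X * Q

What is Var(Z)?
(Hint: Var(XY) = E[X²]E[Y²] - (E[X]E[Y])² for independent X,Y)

Var(XY) = E[X²]E[Y²] - (E[X]E[Y])²
E[X] = 0.28571429, Var(X) = 0.025510204
E[Q] = 2, Var(Q) = 4
E[X²] = 0.025510204 + 0.28571429² = 0.10714286
E[Q²] = 4 + 2² = 8
Var(Z) = 0.10714286*8 - (0.28571429*2)²
= 0.85714286 - 0.32653061 = 0.53061224

0.53061224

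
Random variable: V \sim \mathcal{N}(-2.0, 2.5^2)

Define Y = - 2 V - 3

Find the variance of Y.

For Y = aV + b: Var(Y) = a² * Var(V)
Var(V) = 2.5^2 = 6.25
Var(Y) = (-2)² * 6.25 = 4 * 6.25 = 25

25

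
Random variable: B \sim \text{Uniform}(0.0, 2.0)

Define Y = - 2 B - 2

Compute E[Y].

For Y = -2B - 2:
E[Y] = -2 * E[B] - 2
E[B] = (0 + 2)/2 = 1
E[Y] = -2 * 1 - 2 = -4

-4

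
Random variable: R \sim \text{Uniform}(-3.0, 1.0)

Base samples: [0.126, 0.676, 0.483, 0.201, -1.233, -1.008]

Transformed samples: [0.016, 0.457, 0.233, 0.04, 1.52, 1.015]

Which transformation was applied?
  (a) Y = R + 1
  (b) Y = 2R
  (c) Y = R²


Checking option (c) Y = R²:
  R = 0.126 -> Y = 0.016 ✓
  R = 0.676 -> Y = 0.457 ✓
  R = 0.483 -> Y = 0.233 ✓
All samples match this transformation.

(c) R²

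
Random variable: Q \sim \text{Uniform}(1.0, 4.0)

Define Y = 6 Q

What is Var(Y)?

For Y = aQ + b: Var(Y) = a² * Var(Q)
Var(Q) = (4 - 1)^2/12 = 0.75
Var(Y) = 6² * 0.75 = 36 * 0.75 = 27

27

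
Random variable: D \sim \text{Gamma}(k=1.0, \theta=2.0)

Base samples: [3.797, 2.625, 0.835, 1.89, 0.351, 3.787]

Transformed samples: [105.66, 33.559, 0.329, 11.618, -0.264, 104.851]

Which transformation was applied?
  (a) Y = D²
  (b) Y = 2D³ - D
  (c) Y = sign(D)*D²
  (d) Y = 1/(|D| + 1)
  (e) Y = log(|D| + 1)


Checking option (b) Y = 2D³ - D:
  D = 3.797 -> Y = 105.66 ✓
  D = 2.625 -> Y = 33.559 ✓
  D = 0.835 -> Y = 0.329 ✓
All samples match this transformation.

(b) 2D³ - D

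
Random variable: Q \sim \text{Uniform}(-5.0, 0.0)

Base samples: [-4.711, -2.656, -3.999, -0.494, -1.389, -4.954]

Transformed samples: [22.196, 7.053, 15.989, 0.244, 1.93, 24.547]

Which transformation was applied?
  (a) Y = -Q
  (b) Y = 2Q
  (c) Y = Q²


Checking option (c) Y = Q²:
  Q = -4.711 -> Y = 22.196 ✓
  Q = -2.656 -> Y = 7.053 ✓
  Q = -3.999 -> Y = 15.989 ✓
All samples match this transformation.

(c) Q²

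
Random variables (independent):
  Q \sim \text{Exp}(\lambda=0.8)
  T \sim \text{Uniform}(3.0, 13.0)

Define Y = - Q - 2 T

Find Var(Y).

For independent RVs: Var(aX + bY) = a²Var(X) + b²Var(Y)
Var(Q) = 1.5625
Var(T) = 8.3333333
Var(Y) = (-1)²*1.5625 + (-2)²*8.3333333
= 1*1.5625 + 4*8.3333333 = 34.895833

34.895833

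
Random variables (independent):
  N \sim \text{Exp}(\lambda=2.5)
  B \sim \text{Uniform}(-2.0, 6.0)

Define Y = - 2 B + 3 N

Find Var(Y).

For independent RVs: Var(aX + bY) = a²Var(X) + b²Var(Y)
Var(N) = 0.16
Var(B) = 5.3333333
Var(Y) = 3²*0.16 + (-2)²*5.3333333
= 9*0.16 + 4*5.3333333 = 22.773333

22.773333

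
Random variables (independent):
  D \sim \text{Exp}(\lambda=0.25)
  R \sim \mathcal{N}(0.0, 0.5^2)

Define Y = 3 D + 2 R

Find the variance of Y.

For independent RVs: Var(aX + bY) = a²Var(X) + b²Var(Y)
Var(D) = 16
Var(R) = 0.25
Var(Y) = 3²*16 + 2²*0.25
= 9*16 + 4*0.25 = 145

145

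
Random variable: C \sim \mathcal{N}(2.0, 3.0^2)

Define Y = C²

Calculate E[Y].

E[C²] = Var(C) + (E[C])² = 9 + 4 = 13

13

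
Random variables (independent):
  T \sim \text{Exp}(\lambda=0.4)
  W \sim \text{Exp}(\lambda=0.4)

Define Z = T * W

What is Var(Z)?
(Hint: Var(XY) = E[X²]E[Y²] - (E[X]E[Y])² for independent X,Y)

Var(XY) = E[X²]E[Y²] - (E[X]E[Y])²
E[T] = 2.5, Var(T) = 6.25
E[W] = 2.5, Var(W) = 6.25
E[T²] = 6.25 + 2.5² = 12.5
E[W²] = 6.25 + 2.5² = 12.5
Var(Z) = 12.5*12.5 - (2.5*2.5)²
= 156.25 - 39.0625 = 117.1875

117.1875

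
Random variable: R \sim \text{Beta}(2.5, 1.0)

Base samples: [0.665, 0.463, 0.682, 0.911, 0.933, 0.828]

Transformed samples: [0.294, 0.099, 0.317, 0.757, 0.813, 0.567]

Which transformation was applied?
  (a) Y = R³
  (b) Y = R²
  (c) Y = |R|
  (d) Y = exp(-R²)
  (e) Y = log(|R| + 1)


Checking option (a) Y = R³:
  R = 0.665 -> Y = 0.294 ✓
  R = 0.463 -> Y = 0.099 ✓
  R = 0.682 -> Y = 0.317 ✓
All samples match this transformation.

(a) R³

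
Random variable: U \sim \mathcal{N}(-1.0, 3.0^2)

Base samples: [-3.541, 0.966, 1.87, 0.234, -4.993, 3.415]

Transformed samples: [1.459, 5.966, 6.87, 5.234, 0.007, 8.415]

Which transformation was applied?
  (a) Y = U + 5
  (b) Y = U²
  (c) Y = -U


Checking option (a) Y = U + 5:
  U = -3.541 -> Y = 1.459 ✓
  U = 0.966 -> Y = 5.966 ✓
  U = 1.87 -> Y = 6.87 ✓
All samples match this transformation.

(a) U + 5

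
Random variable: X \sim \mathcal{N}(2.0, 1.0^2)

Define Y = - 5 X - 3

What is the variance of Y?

For Y = aX + b: Var(Y) = a² * Var(X)
Var(X) = 1.0^2 = 1
Var(Y) = (-5)² * 1 = 25 * 1 = 25

25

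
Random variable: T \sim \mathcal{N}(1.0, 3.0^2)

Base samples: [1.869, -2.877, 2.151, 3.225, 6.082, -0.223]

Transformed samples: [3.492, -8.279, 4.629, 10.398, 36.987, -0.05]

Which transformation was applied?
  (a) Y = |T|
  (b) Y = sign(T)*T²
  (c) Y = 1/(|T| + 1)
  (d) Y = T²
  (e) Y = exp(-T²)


Checking option (b) Y = sign(T)*T²:
  T = 1.869 -> Y = 3.492 ✓
  T = -2.877 -> Y = -8.279 ✓
  T = 2.151 -> Y = 4.629 ✓
All samples match this transformation.

(b) sign(T)*T²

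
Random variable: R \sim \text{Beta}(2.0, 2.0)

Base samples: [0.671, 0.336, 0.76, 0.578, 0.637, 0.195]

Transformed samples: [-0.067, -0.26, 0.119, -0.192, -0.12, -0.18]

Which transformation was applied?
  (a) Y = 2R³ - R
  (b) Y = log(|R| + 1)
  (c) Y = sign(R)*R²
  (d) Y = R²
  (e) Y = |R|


Checking option (a) Y = 2R³ - R:
  R = 0.671 -> Y = -0.067 ✓
  R = 0.336 -> Y = -0.26 ✓
  R = 0.76 -> Y = 0.119 ✓
All samples match this transformation.

(a) 2R³ - R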